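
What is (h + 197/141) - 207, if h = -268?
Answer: -66778/141 ≈ -473.60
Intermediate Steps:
(h + 197/141) - 207 = (-268 + 197/141) - 207 = -37591/141 - 207 = -66778/141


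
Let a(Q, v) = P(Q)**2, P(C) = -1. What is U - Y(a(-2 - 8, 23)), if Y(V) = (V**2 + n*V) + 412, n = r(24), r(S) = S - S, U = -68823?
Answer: -69236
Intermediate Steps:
r(S) = 0
n = 0
a(Q, v) = 1 (a(Q, v) = (-1)**2 = 1)
Y(V) = 412 + V**2 (Y(V) = (V**2 + 0*V) + 412 = (V**2 + 0) + 412 = V**2 + 412 = 412 + V**2)
U - Y(a(-2 - 8, 23)) = -68823 - (412 + 1**2) = -68823 - (412 + 1) = -68823 - 1*413 = -68823 - 413 = -69236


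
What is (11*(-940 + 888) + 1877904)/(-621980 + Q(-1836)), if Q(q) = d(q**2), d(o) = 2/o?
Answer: -3164145464736/1048314947039 ≈ -3.0183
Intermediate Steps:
Q(q) = 2/q**2 (Q(q) = 2/(q**2) = 2/q**2)
(11*(-940 + 888) + 1877904)/(-621980 + Q(-1836)) = (11*(-940 + 888) + 1877904)/(-621980 + 2/(-1836)**2) = (11*(-52) + 1877904)/(-621980 + 2*(1/3370896)) = (-572 + 1877904)/(-621980 + 1/1685448) = 1877332/(-1048314947039/1685448) = 1877332*(-1685448/1048314947039) = -3164145464736/1048314947039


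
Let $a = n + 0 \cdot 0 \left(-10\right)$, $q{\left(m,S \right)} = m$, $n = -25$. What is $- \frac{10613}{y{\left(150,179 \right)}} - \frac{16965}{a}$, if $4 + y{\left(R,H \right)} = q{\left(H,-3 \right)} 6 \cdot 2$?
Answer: $\frac{7221527}{10720} \approx 673.65$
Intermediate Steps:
$a = -25$ ($a = -25 + 0 \cdot 0 \left(-10\right) = -25 + 0 \left(-10\right) = -25 + 0 = -25$)
$y{\left(R,H \right)} = -4 + 12 H$ ($y{\left(R,H \right)} = -4 + H 6 \cdot 2 = -4 + 6 H 2 = -4 + 12 H$)
$- \frac{10613}{y{\left(150,179 \right)}} - \frac{16965}{a} = - \frac{10613}{-4 + 12 \cdot 179} - \frac{16965}{-25} = - \frac{10613}{-4 + 2148} - - \frac{3393}{5} = - \frac{10613}{2144} + \frac{3393}{5} = \frac{7221527}{10720}$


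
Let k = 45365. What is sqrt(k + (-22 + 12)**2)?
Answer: sqrt(45465) ≈ 213.23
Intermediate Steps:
sqrt(k + (-22 + 12)**2) = sqrt(45365 + (-22 + 12)**2) = sqrt(45365 + (-10)**2) = sqrt(45365 + 100) = sqrt(45465)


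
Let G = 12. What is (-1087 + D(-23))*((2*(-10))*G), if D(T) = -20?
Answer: 265680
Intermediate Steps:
(-1087 + D(-23))*((2*(-10))*G) = (-1087 - 20)*((2*(-10))*12) = -(-22140)*12 = -1107*(-240) = 265680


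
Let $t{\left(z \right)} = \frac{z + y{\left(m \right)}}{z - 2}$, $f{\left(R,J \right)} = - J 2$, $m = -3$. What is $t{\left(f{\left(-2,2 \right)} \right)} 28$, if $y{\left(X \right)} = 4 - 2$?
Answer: $\frac{28}{3} \approx 9.3333$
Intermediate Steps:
$y{\left(X \right)} = 2$ ($y{\left(X \right)} = 4 - 2 = 2$)
$f{\left(R,J \right)} = - 2 J$
$t{\left(z \right)} = \frac{2 + z}{-2 + z}$ ($t{\left(z \right)} = \frac{z + 2}{z - 2} = \frac{2 + z}{-2 + z}$)
$t{\left(f{\left(-2,2 \right)} \right)} 28 = \frac{2 - 4}{-2 - 4} \cdot 28 = \frac{1}{-6} \left(-2\right) 28 = \left(- \frac{1}{6}\right) \left(-2\right) 28 = \frac{1}{3} \cdot 28 = \frac{28}{3}$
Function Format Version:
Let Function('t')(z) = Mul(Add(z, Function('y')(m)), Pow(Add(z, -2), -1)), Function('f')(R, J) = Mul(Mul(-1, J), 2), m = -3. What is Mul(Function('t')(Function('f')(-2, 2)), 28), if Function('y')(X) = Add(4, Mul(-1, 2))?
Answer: Rational(28, 3) ≈ 9.3333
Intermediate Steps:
Function('y')(X) = 2 (Function('y')(X) = Add(4, -2) = 2)
Function('f')(R, J) = Mul(-2, J)
Function('t')(z) = Mul(Pow(Add(-2, z), -1), Add(2, z)) (Function('t')(z) = Mul(Add(z, 2), Pow(Add(z, -2), -1)) = Mul(Add(2, z), Pow(Add(-2, z), -1)) = Mul(Pow(Add(-2, z), -1), Add(2, z)))
Mul(Function('t')(Function('f')(-2, 2)), 28) = Mul(Mul(Pow(Add(-2, Mul(-2, 2)), -1), Add(2, Mul(-2, 2))), 28) = Mul(Mul(Pow(Add(-2, -4), -1), Add(2, -4)), 28) = Mul(Mul(Pow(-6, -1), -2), 28) = Mul(Mul(Rational(-1, 6), -2), 28) = Mul(Rational(1, 3), 28) = Rational(28, 3)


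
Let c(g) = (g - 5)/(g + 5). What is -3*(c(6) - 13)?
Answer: 426/11 ≈ 38.727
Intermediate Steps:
c(g) = (-5 + g)/(5 + g)
-3*(c(6) - 13) = -3*((-5 + 6)/(5 + 6) - 13) = -3*(1/11 - 13) = -3*(-142/11) = 426/11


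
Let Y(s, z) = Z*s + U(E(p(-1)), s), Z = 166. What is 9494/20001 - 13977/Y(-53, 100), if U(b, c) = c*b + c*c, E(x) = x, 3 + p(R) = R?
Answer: 334400815/115545777 ≈ 2.8941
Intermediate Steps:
p(R) = -3 + R
U(b, c) = c² + b*c (U(b, c) = b*c + c² = c² + b*c)
Y(s, z) = 166*s + s*(-4 + s) (Y(s, z) = 166*s + s*((-3 - 1) + s) = 166*s + s*(-4 + s))
9494/20001 - 13977/Y(-53, 100) = 9494/20001 - 13977*(-1/(53*(162 - 53))) = 9494*(1/20001) - 13977/((-53*109)) = 9494/20001 - 13977/(-5777) = 9494/20001 - 13977*(-1/5777) = 9494/20001 + 13977/5777 = 334400815/115545777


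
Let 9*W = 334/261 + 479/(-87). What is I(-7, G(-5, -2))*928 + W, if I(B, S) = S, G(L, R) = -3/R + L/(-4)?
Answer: 5993545/2349 ≈ 2551.5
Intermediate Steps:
G(L, R) = -3/R - L/4 (G(L, R) = -3/R + L*(-¼) = -3/R - L/4)
W = -1103/2349 (W = (334/261 + 479/(-87))/9 = (334*(1/261) + 479*(-1/87))/9 = (334/261 - 479/87)/9 = (⅑)*(-1103/261) = -1103/2349 ≈ -0.46956)
I(-7, G(-5, -2))*928 + W = (-3/(-2) - ¼*(-5))*928 - 1103/2349 = (-3*(-½) + 5/4)*928 - 1103/2349 = (3/2 + 5/4)*928 - 1103/2349 = (11/4)*928 - 1103/2349 = 2552 - 1103/2349 = 5993545/2349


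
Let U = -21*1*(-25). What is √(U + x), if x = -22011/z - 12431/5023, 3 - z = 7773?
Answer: 3*√9879585571886030/13009570 ≈ 22.921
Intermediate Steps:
z = -7770 (z = 3 - 1*7773 = 3 - 7773 = -7770)
U = 525 (U = -21*(-25) = 525)
x = 4657461/13009570 (x = -22011/(-7770) - 12431/5023 = -22011*(-1/7770) - 12431*1/5023 = 7337/2590 - 12431/5023 = 4657461/13009570 ≈ 0.35800)
√(U + x) = √(525 + 4657461/13009570) = √(6834681711/13009570) = 3*√9879585571886030/13009570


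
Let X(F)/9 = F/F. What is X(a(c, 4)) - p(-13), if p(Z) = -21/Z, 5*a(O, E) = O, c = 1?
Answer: 96/13 ≈ 7.3846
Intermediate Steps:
a(O, E) = O/5
X(F) = 9 (X(F) = 9*(F/F) = 9*1 = 9)
X(a(c, 4)) - p(-13) = 9 - (-21)/(-13) = 9 - (-21)*(-1)/13 = 9 - 1*21/13 = 9 - 21/13 = 96/13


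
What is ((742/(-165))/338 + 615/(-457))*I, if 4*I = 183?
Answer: -528224071/8495630 ≈ -62.176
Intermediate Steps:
I = 183/4 (I = (¼)*183 = 183/4 ≈ 45.750)
((742/(-165))/338 + 615/(-457))*I = ((742/(-165))/338 + 615/(-457))*(183/4) = ((742*(-1/165))*(1/338) + 615*(-1/457))*(183/4) = (-742/165*1/338 - 615/457)*(183/4) = (-371/27885 - 615/457)*(183/4) = -17318822/12743445*183/4 = -528224071/8495630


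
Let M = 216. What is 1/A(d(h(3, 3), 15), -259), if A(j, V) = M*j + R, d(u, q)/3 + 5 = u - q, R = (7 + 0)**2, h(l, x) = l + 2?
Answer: -1/9671 ≈ -0.00010340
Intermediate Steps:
h(l, x) = 2 + l
R = 49 (R = 7**2 = 49)
d(u, q) = -15 - 3*q + 3*u (d(u, q) = -15 + 3*(u - q) = -15 + (-3*q + 3*u) = -15 - 3*q + 3*u)
A(j, V) = 49 + 216*j (A(j, V) = 216*j + 49 = 49 + 216*j)
1/A(d(h(3, 3), 15), -259) = 1/(49 + 216*(-15 - 3*15 + 3*(2 + 3))) = 1/(49 + 216*(-15 - 45 + 3*5)) = 1/(49 + 216*(-15 - 45 + 15)) = 1/(49 + 216*(-45)) = 1/(49 - 9720) = 1/(-9671) = -1/9671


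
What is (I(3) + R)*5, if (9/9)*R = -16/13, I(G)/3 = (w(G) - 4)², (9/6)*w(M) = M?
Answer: 700/13 ≈ 53.846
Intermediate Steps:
w(M) = 2*M/3
I(G) = 3*(-4 + 2*G/3)² (I(G) = 3*(2*G/3 - 4)² = 3*(-4 + 2*G/3)²)
R = -16/13 ≈ -1.2308
(I(3) + R)*5 = (4*(-6 + 3)²/3 - 16/13)*5 = ((4/3)*(-3)² - 16/13)*5 = ((4/3)*9 - 16/13)*5 = (12 - 16/13)*5 = (140/13)*5 = 700/13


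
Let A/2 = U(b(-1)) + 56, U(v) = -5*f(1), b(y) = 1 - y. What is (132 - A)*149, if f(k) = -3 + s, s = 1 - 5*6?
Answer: -44700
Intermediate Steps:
s = -29 (s = 1 - 30 = -29)
f(k) = -32 (f(k) = -3 - 29 = -32)
U(v) = 160 (U(v) = -5*(-32) = 160)
A = 432 (A = 2*(160 + 56) = 2*216 = 432)
(132 - A)*149 = (132 - 1*432)*149 = (132 - 432)*149 = -300*149 = -44700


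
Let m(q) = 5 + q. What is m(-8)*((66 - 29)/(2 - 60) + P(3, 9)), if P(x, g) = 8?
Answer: -1281/58 ≈ -22.086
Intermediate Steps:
m(-8)*((66 - 29)/(2 - 60) + P(3, 9)) = (5 - 8)*((66 - 29)/(2 - 60) + 8) = -3*(37/(-58) + 8) = -3*(37*(-1/58) + 8) = -3*(-37/58 + 8) = -3*427/58 = -1281/58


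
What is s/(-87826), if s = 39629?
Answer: -39629/87826 ≈ -0.45122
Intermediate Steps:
s/(-87826) = 39629/(-87826) = 39629*(-1/87826) = -39629/87826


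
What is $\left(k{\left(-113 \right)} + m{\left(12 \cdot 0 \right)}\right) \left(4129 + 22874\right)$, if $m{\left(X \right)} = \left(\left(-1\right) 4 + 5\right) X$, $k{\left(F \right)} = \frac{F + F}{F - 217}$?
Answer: $\frac{1017113}{55} \approx 18493.0$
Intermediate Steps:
$k{\left(F \right)} = \frac{2 F}{-217 + F}$
$m{\left(X \right)} = X$ ($m{\left(X \right)} = \left(-4 + 5\right) X = 1 X = X$)
$\left(k{\left(-113 \right)} + m{\left(12 \cdot 0 \right)}\right) \left(4129 + 22874\right) = \left(2 \left(-113\right) \frac{1}{-217 - 113} + 12 \cdot 0\right) \left(4129 + 22874\right) = \left(2 \left(-113\right) \frac{1}{-330} + 0\right) 27003 = \left(2 \left(-113\right) \left(- \frac{1}{330}\right) + 0\right) 27003 = \left(\frac{113}{165} + 0\right) 27003 = \frac{113}{165} \cdot 27003 = \frac{1017113}{55}$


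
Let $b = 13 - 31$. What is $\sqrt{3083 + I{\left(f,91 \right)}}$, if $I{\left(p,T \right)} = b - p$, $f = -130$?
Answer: $3 \sqrt{355} \approx 56.524$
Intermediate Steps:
$b = -18$
$I{\left(p,T \right)} = -18 - p$
$\sqrt{3083 + I{\left(f,91 \right)}} = \sqrt{3083 - -112} = \sqrt{3083 + \left(-18 + 130\right)} = \sqrt{3083 + 112} = \sqrt{3195} = 3 \sqrt{355}$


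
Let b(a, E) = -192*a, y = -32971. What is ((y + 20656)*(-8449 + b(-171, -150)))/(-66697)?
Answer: 300276645/66697 ≈ 4502.1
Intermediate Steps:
((y + 20656)*(-8449 + b(-171, -150)))/(-66697) = ((-32971 + 20656)*(-8449 - 192*(-171)))/(-66697) = -12315*(-8449 + 32832)*(-1/66697) = -12315*24383*(-1/66697) = -300276645*(-1/66697) = 300276645/66697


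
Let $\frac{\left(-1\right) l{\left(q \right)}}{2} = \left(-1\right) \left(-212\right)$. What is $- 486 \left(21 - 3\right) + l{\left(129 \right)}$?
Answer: $-9172$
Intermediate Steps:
$l{\left(q \right)} = -424$ ($l{\left(q \right)} = - 2 \left(\left(-1\right) \left(-212\right)\right) = \left(-2\right) 212 = -424$)
$- 486 \left(21 - 3\right) + l{\left(129 \right)} = - 486 \left(21 - 3\right) - 424 = \left(-486\right) 18 - 424 = -8748 - 424 = -9172$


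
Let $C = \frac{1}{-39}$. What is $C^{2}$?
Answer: $\frac{1}{1521} \approx 0.00065746$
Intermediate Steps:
$C = - \frac{1}{39} \approx -0.025641$
$C^{2} = \left(- \frac{1}{39}\right)^{2} = \frac{1}{1521}$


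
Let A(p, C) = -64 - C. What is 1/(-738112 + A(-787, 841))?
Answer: -1/739017 ≈ -1.3531e-6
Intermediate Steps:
1/(-738112 + A(-787, 841)) = 1/(-738112 + (-64 - 1*841)) = 1/(-738112 + (-64 - 841)) = 1/(-738112 - 905) = 1/(-739017) = -1/739017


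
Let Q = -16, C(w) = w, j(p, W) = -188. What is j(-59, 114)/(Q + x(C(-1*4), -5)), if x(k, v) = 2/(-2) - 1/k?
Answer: 752/67 ≈ 11.224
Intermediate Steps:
x(k, v) = -1 - 1/k (x(k, v) = 2*(-½) - 1/k = -1 - 1/k)
j(-59, 114)/(Q + x(C(-1*4), -5)) = -188/(-16 + (-1 - (-1)*4)/((-1*4))) = -188/(-16 + (-1 - 1*(-4))/(-4)) = -188/(-16 - (-1 + 4)/4) = -188/(-16 - ¼*3) = -188/(-16 - ¾) = -188/(-67/4) = -188*(-4/67) = 752/67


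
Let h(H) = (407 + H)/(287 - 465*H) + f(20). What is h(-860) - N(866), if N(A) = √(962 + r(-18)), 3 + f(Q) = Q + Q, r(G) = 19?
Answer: 14806466/400187 - 3*√109 ≈ 5.6779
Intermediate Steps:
f(Q) = -3 + 2*Q (f(Q) = -3 + (Q + Q) = -3 + 2*Q)
N(A) = 3*√109 (N(A) = √(962 + 19) = √981 = 3*√109)
h(H) = 37 + (407 + H)/(287 - 465*H) (h(H) = (407 + H)/(287 - 465*H) + (-3 + 2*20) = (407 + H)/(287 - 465*H) + (-3 + 40) = (407 + H)/(287 - 465*H) + 37 = 37 + (407 + H)/(287 - 465*H))
h(-860) - N(866) = 2*(-5513 + 8602*(-860))/(-287 + 465*(-860)) - 3*√109 = 2*(-5513 - 7397720)/(-287 - 399900) - 3*√109 = 2*(-7403233)/(-400187) - 3*√109 = 2*(-1/400187)*(-7403233) - 3*√109 = 14806466/400187 - 3*√109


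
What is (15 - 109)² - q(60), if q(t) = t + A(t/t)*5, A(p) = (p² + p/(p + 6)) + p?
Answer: 61357/7 ≈ 8765.3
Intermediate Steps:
A(p) = p + p² + p/(6 + p) (A(p) = (p² + p/(6 + p)) + p = p + p² + p/(6 + p))
q(t) = 75/7 + t (q(t) = t + ((t/t)*(7 + (t/t)² + 7*(t/t))/(6 + t/t))*5 = t + (1*(7 + 1² + 7*1)/(6 + 1))*5 = t + (1*(7 + 1 + 7)/7)*5 = t + (1*(⅐)*15)*5 = t + (15/7)*5 = t + 75/7 = 75/7 + t)
(15 - 109)² - q(60) = (15 - 109)² - (75/7 + 60) = (-94)² - 1*495/7 = 8836 - 495/7 = 61357/7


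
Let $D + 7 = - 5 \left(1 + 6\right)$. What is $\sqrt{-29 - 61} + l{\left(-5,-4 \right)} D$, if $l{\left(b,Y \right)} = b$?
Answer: $210 + 3 i \sqrt{10} \approx 210.0 + 9.4868 i$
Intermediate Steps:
$D = -42$ ($D = -7 - 5 \left(1 + 6\right) = -7 - 35 = -42$)
$\sqrt{-29 - 61} + l{\left(-5,-4 \right)} D = \sqrt{-29 - 61} - -210 = \sqrt{-90} + 210 = 3 i \sqrt{10} + 210 = 210 + 3 i \sqrt{10}$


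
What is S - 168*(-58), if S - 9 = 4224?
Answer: 13977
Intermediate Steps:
S = 4233 (S = 9 + 4224 = 4233)
S - 168*(-58) = 4233 - 168*(-58) = 4233 - 1*(-9744) = 4233 + 9744 = 13977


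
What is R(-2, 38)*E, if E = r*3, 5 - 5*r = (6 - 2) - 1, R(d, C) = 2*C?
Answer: 456/5 ≈ 91.200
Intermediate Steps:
r = ⅖ (r = 1 - ((6 - 2) - 1)/5 = 1 - (4 - 1)/5 = 1 - ⅕*3 = 1 - ⅗ = ⅖ ≈ 0.40000)
E = 6/5 (E = (⅖)*3 = 6/5 ≈ 1.2000)
R(-2, 38)*E = (2*38)*(6/5) = 76*(6/5) = 456/5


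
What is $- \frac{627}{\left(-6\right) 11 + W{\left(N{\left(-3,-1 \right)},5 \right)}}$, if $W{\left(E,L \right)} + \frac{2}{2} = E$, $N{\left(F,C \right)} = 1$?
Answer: $\frac{19}{2} \approx 9.5$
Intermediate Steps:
$W{\left(E,L \right)} = -1 + E$
$- \frac{627}{\left(-6\right) 11 + W{\left(N{\left(-3,-1 \right)},5 \right)}} = - \frac{627}{\left(-6\right) 11 + \left(-1 + 1\right)} = - \frac{627}{-66 + 0} = - \frac{627}{-66} = \left(-627\right) \left(- \frac{1}{66}\right) = \frac{19}{2}$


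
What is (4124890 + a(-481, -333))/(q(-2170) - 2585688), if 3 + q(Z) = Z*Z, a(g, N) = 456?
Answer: 4125346/2123209 ≈ 1.9430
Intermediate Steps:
q(Z) = -3 + Z² (q(Z) = -3 + Z*Z = -3 + Z²)
(4124890 + a(-481, -333))/(q(-2170) - 2585688) = (4124890 + 456)/((-3 + (-2170)²) - 2585688) = 4125346/((-3 + 4708900) - 2585688) = 4125346/(4708897 - 2585688) = 4125346/2123209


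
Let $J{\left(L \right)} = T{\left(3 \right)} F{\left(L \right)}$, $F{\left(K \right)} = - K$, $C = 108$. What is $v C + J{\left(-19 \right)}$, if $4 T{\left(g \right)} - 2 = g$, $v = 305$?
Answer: $\frac{131855}{4} \approx 32964.0$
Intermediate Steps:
$T{\left(g \right)} = \frac{1}{2} + \frac{g}{4}$
$J{\left(L \right)} = - \frac{5 L}{4}$ ($J{\left(L \right)} = \left(\frac{1}{2} + \frac{1}{4} \cdot 3\right) \left(- L\right) = \left(\frac{1}{2} + \frac{3}{4}\right) \left(- L\right) = \frac{5 \left(- L\right)}{4} = - \frac{5 L}{4}$)
$v C + J{\left(-19 \right)} = 305 \cdot 108 - - \frac{95}{4} = 32940 + \frac{95}{4} = \frac{131855}{4}$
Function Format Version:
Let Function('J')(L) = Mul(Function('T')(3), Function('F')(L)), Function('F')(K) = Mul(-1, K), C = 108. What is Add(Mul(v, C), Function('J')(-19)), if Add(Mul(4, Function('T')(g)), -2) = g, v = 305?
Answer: Rational(131855, 4) ≈ 32964.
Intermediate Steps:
Function('T')(g) = Add(Rational(1, 2), Mul(Rational(1, 4), g))
Function('J')(L) = Mul(Rational(-5, 4), L) (Function('J')(L) = Mul(Add(Rational(1, 2), Mul(Rational(1, 4), 3)), Mul(-1, L)) = Mul(Add(Rational(1, 2), Rational(3, 4)), Mul(-1, L)) = Mul(Rational(5, 4), Mul(-1, L)) = Mul(Rational(-5, 4), L))
Add(Mul(v, C), Function('J')(-19)) = Add(Mul(305, 108), Mul(Rational(-5, 4), -19)) = Add(32940, Rational(95, 4)) = Rational(131855, 4)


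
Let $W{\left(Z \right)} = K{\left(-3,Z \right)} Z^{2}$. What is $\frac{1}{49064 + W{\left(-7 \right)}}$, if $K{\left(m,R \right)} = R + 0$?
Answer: $\frac{1}{48721} \approx 2.0525 \cdot 10^{-5}$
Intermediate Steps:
$K{\left(m,R \right)} = R$
$W{\left(Z \right)} = Z^{3}$ ($W{\left(Z \right)} = Z Z^{2} = Z^{3}$)
$\frac{1}{49064 + W{\left(-7 \right)}} = \frac{1}{49064 + \left(-7\right)^{3}} = \frac{1}{49064 - 343} = \frac{1}{48721}$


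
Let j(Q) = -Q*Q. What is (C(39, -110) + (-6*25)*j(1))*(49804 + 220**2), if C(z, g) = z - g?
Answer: 29362996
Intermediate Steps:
j(Q) = -Q**2
(C(39, -110) + (-6*25)*j(1))*(49804 + 220**2) = ((39 - 1*(-110)) + (-6*25)*(-1*1**2))*(49804 + 220**2) = ((39 + 110) - (-150))*(49804 + 48400) = (149 - 150*(-1))*98204 = (149 + 150)*98204 = 299*98204 = 29362996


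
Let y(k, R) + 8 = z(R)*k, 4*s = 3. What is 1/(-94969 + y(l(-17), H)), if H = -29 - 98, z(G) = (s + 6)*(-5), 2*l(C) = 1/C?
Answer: -136/12916737 ≈ -1.0529e-5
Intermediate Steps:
s = ¾ (s = (¼)*3 = ¾ ≈ 0.75000)
l(C) = 1/(2*C) (l(C) = (1/C)/2 = 1/(2*C))
z(G) = -135/4 (z(G) = (¾ + 6)*(-5) = (27/4)*(-5) = -135/4)
H = -127
y(k, R) = -8 - 135*k/4
1/(-94969 + y(l(-17), H)) = 1/(-94969 + (-8 - 135/(8*(-17)))) = 1/(-94969 + (-8 - 135*(-1)/(8*17))) = 1/(-94969 + (-8 - 135/4*(-1/34))) = 1/(-94969 + (-8 + 135/136)) = 1/(-94969 - 953/136) = 1/(-12916737/136) = -136/12916737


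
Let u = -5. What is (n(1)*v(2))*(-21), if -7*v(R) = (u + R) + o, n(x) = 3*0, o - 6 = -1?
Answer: 0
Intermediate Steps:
o = 5 (o = 6 - 1 = 5)
n(x) = 0
v(R) = -R/7 (v(R) = -((-5 + R) + 5)/7 = -R/7)
(n(1)*v(2))*(-21) = (0*(-⅐*2))*(-21) = (0*(-2/7))*(-21) = 0*(-21) = 0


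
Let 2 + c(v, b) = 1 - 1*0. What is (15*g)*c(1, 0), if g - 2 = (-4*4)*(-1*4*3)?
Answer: -2910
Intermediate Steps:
c(v, b) = -1 (c(v, b) = -2 + (1 - 1*0) = -2 + (1 + 0) = -2 + 1 = -1)
g = 194 (g = 2 + (-4*4)*(-1*4*3) = 2 - (-64)*3 = 2 - 16*(-12) = 2 + 192 = 194)
(15*g)*c(1, 0) = (15*194)*(-1) = 2910*(-1) = -2910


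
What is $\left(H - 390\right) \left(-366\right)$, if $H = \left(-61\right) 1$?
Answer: $165066$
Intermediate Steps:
$H = -61$
$\left(H - 390\right) \left(-366\right) = \left(-61 - 390\right) \left(-366\right) = \left(-451\right) \left(-366\right) = 165066$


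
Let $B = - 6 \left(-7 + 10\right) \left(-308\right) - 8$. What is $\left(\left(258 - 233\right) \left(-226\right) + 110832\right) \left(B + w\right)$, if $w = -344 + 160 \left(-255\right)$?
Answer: $-3745320656$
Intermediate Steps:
$w = -41144$ ($w = -344 - 40800 = -41144$)
$B = 5536$ ($B = \left(-6\right) 3 \left(-308\right) - 8 = \left(-18\right) \left(-308\right) - 8 = 5544 - 8 = 5536$)
$\left(\left(258 - 233\right) \left(-226\right) + 110832\right) \left(B + w\right) = \left(\left(258 - 233\right) \left(-226\right) + 110832\right) \left(5536 - 41144\right) = \left(25 \left(-226\right) + 110832\right) \left(-35608\right) = \left(-5650 + 110832\right) \left(-35608\right) = 105182 \left(-35608\right) = -3745320656$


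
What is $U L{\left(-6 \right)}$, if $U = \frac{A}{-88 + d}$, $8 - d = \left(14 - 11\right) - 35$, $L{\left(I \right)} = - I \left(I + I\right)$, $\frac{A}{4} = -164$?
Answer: $-984$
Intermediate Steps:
$A = -656$ ($A = 4 \left(-164\right) = -656$)
$L{\left(I \right)} = - 2 I^{2}$ ($L{\left(I \right)} = - I 2 I = - 2 I^{2}$)
$d = 40$ ($d = 8 - \left(\left(14 - 11\right) - 35\right) = 8 - \left(3 - 35\right) = 8 - -32 = 8 + 32 = 40$)
$U = \frac{41}{3}$ ($U = - \frac{656}{-88 + 40} = - \frac{656}{-48} = \left(-656\right) \left(- \frac{1}{48}\right) = \frac{41}{3} \approx 13.667$)
$U L{\left(-6 \right)} = \frac{41 \left(- 2 \left(-6\right)^{2}\right)}{3} = \frac{41 \left(\left(-2\right) 36\right)}{3} = \frac{41}{3} \left(-72\right) = -984$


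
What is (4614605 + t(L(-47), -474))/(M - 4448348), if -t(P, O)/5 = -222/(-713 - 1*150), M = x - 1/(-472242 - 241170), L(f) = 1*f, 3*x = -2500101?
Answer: -2841094092603060/3251817537542677 ≈ -0.87369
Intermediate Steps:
x = -833367 (x = (⅓)*(-2500101) = -833367)
L(f) = f
M = -594534018203/713412 (M = -833367 - 1/(-472242 - 241170) = -833367 - 1/(-713412) = -833367 - 1*(-1/713412) = -833367 + 1/713412 = -594534018203/713412 ≈ -8.3337e+5)
t(P, O) = -1110/863 (t(P, O) = -(-1110)/(-713 - 1*150) = -(-1110)/(-713 - 150) = -(-1110)/(-863) = -(-1110)*(-1)/863 = -5*222/863 = -1110/863)
(4614605 + t(L(-47), -474))/(M - 4448348) = (4614605 - 1110/863)/(-594534018203/713412 - 4448348) = 3982403005/(863*(-3768038861579/713412)) = (3982403005/863)*(-713412/3768038861579) = -2841094092603060/3251817537542677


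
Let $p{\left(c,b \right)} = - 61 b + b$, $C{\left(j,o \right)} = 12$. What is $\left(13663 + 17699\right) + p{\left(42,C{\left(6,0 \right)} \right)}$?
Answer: $30642$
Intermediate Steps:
$p{\left(c,b \right)} = - 60 b$
$\left(13663 + 17699\right) + p{\left(42,C{\left(6,0 \right)} \right)} = \left(13663 + 17699\right) - 720 = 31362 - 720 = 30642$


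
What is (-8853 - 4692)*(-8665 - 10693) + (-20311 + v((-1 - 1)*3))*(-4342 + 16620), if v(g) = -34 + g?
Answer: 12334532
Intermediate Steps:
(-8853 - 4692)*(-8665 - 10693) + (-20311 + v((-1 - 1)*3))*(-4342 + 16620) = (-8853 - 4692)*(-8665 - 10693) + (-20311 + (-34 + (-1 - 1)*3))*(-4342 + 16620) = -13545*(-19358) + (-20311 + (-34 - 2*3))*12278 = 262204110 + (-20311 + (-34 - 6))*12278 = 262204110 + (-20311 - 40)*12278 = 262204110 - 20351*12278 = 262204110 - 249869578 = 12334532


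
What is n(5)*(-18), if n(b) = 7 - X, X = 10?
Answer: 54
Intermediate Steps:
n(b) = -3 (n(b) = 7 - 1*10 = 7 - 10 = -3)
n(5)*(-18) = -3*(-18) = 54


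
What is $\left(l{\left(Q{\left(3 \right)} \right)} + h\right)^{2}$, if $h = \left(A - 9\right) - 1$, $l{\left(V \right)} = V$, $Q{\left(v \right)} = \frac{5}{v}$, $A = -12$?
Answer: $\frac{3721}{9} \approx 413.44$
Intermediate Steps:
$h = -22$ ($h = \left(-12 - 9\right) - 1 = -21 - 1 = -22$)
$\left(l{\left(Q{\left(3 \right)} \right)} + h\right)^{2} = \left(\frac{5}{3} - 22\right)^{2} = \left(- \frac{61}{3}\right)^{2} = \frac{3721}{9}$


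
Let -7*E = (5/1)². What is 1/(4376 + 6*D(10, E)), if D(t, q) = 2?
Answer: 1/4388 ≈ 0.00022789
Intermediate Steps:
E = -25/7 (E = -(5/1)²/7 = -(5*1)²/7 = -⅐*5² = -⅐*25 = -25/7 ≈ -3.5714)
1/(4376 + 6*D(10, E)) = 1/(4376 + 6*2) = 1/(4376 + 12) = 1/4388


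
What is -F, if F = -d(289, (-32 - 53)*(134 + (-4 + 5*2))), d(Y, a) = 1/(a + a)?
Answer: -1/23800 ≈ -4.2017e-5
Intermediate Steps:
d(Y, a) = 1/(2*a)
F = 1/23800 (F = -1/(2*((-32 - 53)*(134 + (-4 + 5*2)))) = -1/(2*((-85*(134 + (-4 + 10))))) = -1/(2*((-85*(134 + 6)))) = -1/(2*((-85*140))) = -1/(2*(-11900)) = -(-1)/(2*11900) = -1*(-1/23800) = 1/23800 ≈ 4.2017e-5)
-F = -1*1/23800 = -1/23800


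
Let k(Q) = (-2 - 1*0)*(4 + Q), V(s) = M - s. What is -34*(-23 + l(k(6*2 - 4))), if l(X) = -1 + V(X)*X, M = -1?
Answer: 19584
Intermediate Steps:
V(s) = -1 - s
k(Q) = -8 - 2*Q (k(Q) = (-2 + 0)*(4 + Q) = -2*(4 + Q) = -8 - 2*Q)
l(X) = -1 + X*(-1 - X) (l(X) = -1 + (-1 - X)*X = -1 + X*(-1 - X))
-34*(-23 + l(k(6*2 - 4))) = -34*(-23 + (-1 - (-8 - 2*(6*2 - 4))*(1 + (-8 - 2*(6*2 - 4))))) = -34*(-23 + (-1 - (-8 - 2*(12 - 4))*(1 + (-8 - 2*(12 - 4))))) = -34*(-23 + (-1 - (-8 - 2*8)*(1 + (-8 - 2*8)))) = -34*(-23 + (-1 - (-8 - 16)*(1 + (-8 - 16)))) = -34*(-23 + (-1 - 1*(-24)*(1 - 24))) = -34*(-23 + (-1 - 1*(-24)*(-23))) = -34*(-23 + (-1 - 552)) = -34*(-23 - 553) = -34*(-576) = 19584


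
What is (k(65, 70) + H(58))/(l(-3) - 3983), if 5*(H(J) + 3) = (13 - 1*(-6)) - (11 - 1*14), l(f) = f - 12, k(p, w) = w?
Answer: -357/19990 ≈ -0.017859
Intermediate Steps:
l(f) = -12 + f
H(J) = 7/5 (H(J) = -3 + ((13 - 1*(-6)) - (11 - 1*14))/5 = -3 + ((13 + 6) - (11 - 14))/5 = -3 + (19 - 1*(-3))/5 = -3 + (19 + 3)/5 = -3 + (⅕)*22 = -3 + 22/5 = 7/5)
(k(65, 70) + H(58))/(l(-3) - 3983) = (70 + 7/5)/((-12 - 3) - 3983) = 357/(5*(-15 - 3983)) = (357/5)/(-3998) = (357/5)*(-1/3998) = -357/19990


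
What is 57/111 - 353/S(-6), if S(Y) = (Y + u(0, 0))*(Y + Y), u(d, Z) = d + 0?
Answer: -11693/2664 ≈ -4.3893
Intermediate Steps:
u(d, Z) = d
S(Y) = 2*Y² (S(Y) = (Y + 0)*(Y + Y) = Y*(2*Y) = 2*Y²)
57/111 - 353/S(-6) = 57/111 - 353/(2*(-6)²) = 57*(1/111) - 353/(2*36) = 19/37 - 353/72 = -11693/2664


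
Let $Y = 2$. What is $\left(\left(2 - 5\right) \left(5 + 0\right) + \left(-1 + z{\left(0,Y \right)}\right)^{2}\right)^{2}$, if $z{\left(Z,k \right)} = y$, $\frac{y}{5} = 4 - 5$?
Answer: $441$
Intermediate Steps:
$y = -5$ ($y = 5 \left(4 - 5\right) = 5 \left(-1\right) = -5$)
$z{\left(Z,k \right)} = -5$
$\left(\left(2 - 5\right) \left(5 + 0\right) + \left(-1 + z{\left(0,Y \right)}\right)^{2}\right)^{2} = \left(\left(2 - 5\right) \left(5 + 0\right) + \left(-1 - 5\right)^{2}\right)^{2} = \left(\left(-3\right) 5 + \left(-6\right)^{2}\right)^{2} = \left(-15 + 36\right)^{2} = 21^{2} = 441$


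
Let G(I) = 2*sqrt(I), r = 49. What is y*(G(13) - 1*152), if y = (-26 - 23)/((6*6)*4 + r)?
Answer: 7448/193 - 98*sqrt(13)/193 ≈ 36.760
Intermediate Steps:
y = -49/193 (y = (-26 - 23)/((6*6)*4 + 49) = -49/(36*4 + 49) = -49/(144 + 49) = -49/193 ≈ -0.25389)
y*(G(13) - 1*152) = -49*(2*sqrt(13) - 1*152)/193 = -49*(2*sqrt(13) - 152)/193 = -49*(-152 + 2*sqrt(13))/193 = 7448/193 - 98*sqrt(13)/193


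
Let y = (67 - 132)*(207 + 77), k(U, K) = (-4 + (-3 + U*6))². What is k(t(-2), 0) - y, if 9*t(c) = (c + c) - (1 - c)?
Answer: 167365/9 ≈ 18596.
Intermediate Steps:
t(c) = -⅑ + c/3 (t(c) = ((c + c) - (1 - c))/9 = (2*c + (-1 + c))/9 = (-1 + 3*c)/9 = -⅑ + c/3)
k(U, K) = (-7 + 6*U)² (k(U, K) = (-4 + (-3 + 6*U))² = (-7 + 6*U)²)
y = -18460 (y = -65*284 = -18460)
k(t(-2), 0) - y = (-7 + 6*(-⅑ + (⅓)*(-2)))² - 1*(-18460) = (-7 + 6*(-⅑ - ⅔))² + 18460 = (-7 + 6*(-7/9))² + 18460 = (-7 - 14/3)² + 18460 = (-35/3)² + 18460 = 1225/9 + 18460 = 167365/9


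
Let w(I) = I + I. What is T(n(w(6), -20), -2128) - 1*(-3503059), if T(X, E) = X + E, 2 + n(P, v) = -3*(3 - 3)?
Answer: 3500929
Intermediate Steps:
w(I) = 2*I
n(P, v) = -2 (n(P, v) = -2 - 3*(3 - 3) = -2 - 3*0 = -2 + 0 = -2)
T(X, E) = E + X
T(n(w(6), -20), -2128) - 1*(-3503059) = (-2128 - 2) - 1*(-3503059) = -2130 + 3503059 = 3500929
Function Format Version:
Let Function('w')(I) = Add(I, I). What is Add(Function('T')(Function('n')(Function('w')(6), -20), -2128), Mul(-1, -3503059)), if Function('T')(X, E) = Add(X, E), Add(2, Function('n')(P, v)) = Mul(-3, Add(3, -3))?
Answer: 3500929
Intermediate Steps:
Function('w')(I) = Mul(2, I)
Function('n')(P, v) = -2 (Function('n')(P, v) = Add(-2, Mul(-3, Add(3, -3))) = Add(-2, Mul(-3, 0)) = Add(-2, 0) = -2)
Function('T')(X, E) = Add(E, X)
Add(Function('T')(Function('n')(Function('w')(6), -20), -2128), Mul(-1, -3503059)) = Add(Add(-2128, -2), Mul(-1, -3503059)) = Add(-2130, 3503059) = 3500929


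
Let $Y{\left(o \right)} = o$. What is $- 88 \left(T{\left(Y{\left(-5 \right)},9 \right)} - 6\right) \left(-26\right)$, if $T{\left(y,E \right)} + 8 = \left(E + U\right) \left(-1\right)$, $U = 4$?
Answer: $-61776$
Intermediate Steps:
$T{\left(y,E \right)} = -12 - E$ ($T{\left(y,E \right)} = -8 + \left(E + 4\right) \left(-1\right) = -8 + \left(4 + E\right) \left(-1\right) = -8 - \left(4 + E\right) = -12 - E$)
$- 88 \left(T{\left(Y{\left(-5 \right)},9 \right)} - 6\right) \left(-26\right) = - 88 \left(\left(-12 - 9\right) - 6\right) \left(-26\right) = - 88 \left(-21 - 6\right) \left(-26\right) = \left(-88\right) \left(-27\right) \left(-26\right) = 2376 \left(-26\right) = -61776$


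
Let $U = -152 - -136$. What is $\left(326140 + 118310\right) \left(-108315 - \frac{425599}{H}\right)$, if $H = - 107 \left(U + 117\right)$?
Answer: $- \frac{520066325636700}{10807} \approx -4.8123 \cdot 10^{10}$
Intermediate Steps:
$U = -16$ ($U = -152 + 136 = -16$)
$H = -10807$ ($H = - 107 \left(-16 + 117\right) = \left(-107\right) 101 = -10807$)
$\left(326140 + 118310\right) \left(-108315 - \frac{425599}{H}\right) = \left(326140 + 118310\right) \left(-108315 - \frac{425599}{-10807}\right) = 444450 \left(-108315 - - \frac{425599}{10807}\right) = 444450 \left(-108315 + \frac{425599}{10807}\right) = 444450 \left(- \frac{1170134606}{10807}\right) = - \frac{520066325636700}{10807}$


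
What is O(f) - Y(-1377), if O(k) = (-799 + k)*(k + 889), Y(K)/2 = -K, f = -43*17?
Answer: -244494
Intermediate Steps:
f = -731
Y(K) = -2*K (Y(K) = 2*(-K) = -2*K)
O(k) = (-799 + k)*(889 + k)
O(f) - Y(-1377) = (-710311 + (-731)**2 + 90*(-731)) - (-2)*(-1377) = (-710311 + 534361 - 65790) - 1*2754 = -241740 - 2754 = -244494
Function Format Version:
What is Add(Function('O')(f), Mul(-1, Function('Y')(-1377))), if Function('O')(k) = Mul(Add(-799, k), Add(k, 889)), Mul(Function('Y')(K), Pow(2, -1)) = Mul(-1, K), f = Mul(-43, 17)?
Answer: -244494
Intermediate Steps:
f = -731
Function('Y')(K) = Mul(-2, K) (Function('Y')(K) = Mul(2, Mul(-1, K)) = Mul(-2, K))
Function('O')(k) = Mul(Add(-799, k), Add(889, k))
Add(Function('O')(f), Mul(-1, Function('Y')(-1377))) = Add(Add(-710311, Pow(-731, 2), Mul(90, -731)), Mul(-1, Mul(-2, -1377))) = Add(Add(-710311, 534361, -65790), Mul(-1, 2754)) = Add(-241740, -2754) = -244494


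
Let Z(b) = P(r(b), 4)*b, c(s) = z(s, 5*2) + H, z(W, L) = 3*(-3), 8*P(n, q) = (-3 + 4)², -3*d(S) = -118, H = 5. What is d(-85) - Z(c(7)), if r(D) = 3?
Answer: 239/6 ≈ 39.833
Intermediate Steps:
d(S) = 118/3 (d(S) = -⅓*(-118) = 118/3)
P(n, q) = ⅛ (P(n, q) = (-3 + 4)²/8 = (⅛)*1² = (⅛)*1 = ⅛)
z(W, L) = -9
c(s) = -4 (c(s) = -9 + 5 = -4)
Z(b) = b/8
d(-85) - Z(c(7)) = 118/3 - (-4)/8 = 118/3 - 1*(-½) = 118/3 + ½ = 239/6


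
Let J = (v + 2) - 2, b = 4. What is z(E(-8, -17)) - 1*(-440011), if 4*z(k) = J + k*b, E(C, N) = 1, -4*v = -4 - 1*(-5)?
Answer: 7040191/16 ≈ 4.4001e+5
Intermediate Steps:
v = -¼ (v = -(-4 - 1*(-5))/4 = -(-4 + 5)/4 = -¼*1 = -¼ ≈ -0.25000)
J = -¼ (J = (-¼ + 2) - 2 = 7/4 - 2 = -¼ ≈ -0.25000)
z(k) = -1/16 + k (z(k) = (-¼ + k*4)/4 = (-¼ + 4*k)/4 = -1/16 + k)
z(E(-8, -17)) - 1*(-440011) = (-1/16 + 1) - 1*(-440011) = 15/16 + 440011 = 7040191/16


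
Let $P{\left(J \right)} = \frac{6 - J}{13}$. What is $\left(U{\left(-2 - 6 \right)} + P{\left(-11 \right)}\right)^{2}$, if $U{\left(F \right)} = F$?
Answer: $\frac{7569}{169} \approx 44.787$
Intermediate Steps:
$P{\left(J \right)} = \frac{6}{13} - \frac{J}{13}$ ($P{\left(J \right)} = \left(6 - J\right) \frac{1}{13} = \frac{6}{13} - \frac{J}{13}$)
$\left(U{\left(-2 - 6 \right)} + P{\left(-11 \right)}\right)^{2} = \left(\left(-2 - 6\right) + \left(\frac{6}{13} - - \frac{11}{13}\right)\right)^{2} = \left(-8 + \left(\frac{6}{13} + \frac{11}{13}\right)\right)^{2} = \left(-8 + \frac{17}{13}\right)^{2} = \left(- \frac{87}{13}\right)^{2} = \frac{7569}{169}$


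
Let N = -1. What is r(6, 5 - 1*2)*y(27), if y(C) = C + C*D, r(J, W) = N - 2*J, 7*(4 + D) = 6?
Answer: 5265/7 ≈ 752.14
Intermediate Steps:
D = -22/7 (D = -4 + (⅐)*6 = -4 + 6/7 = -22/7 ≈ -3.1429)
r(J, W) = -1 - 2*J
y(C) = -15*C/7 (y(C) = C + C*(-22/7) = C - 22*C/7 = -15*C/7)
r(6, 5 - 1*2)*y(27) = (-1 - 2*6)*(-15/7*27) = (-1 - 12)*(-405/7) = -13*(-405/7) = 5265/7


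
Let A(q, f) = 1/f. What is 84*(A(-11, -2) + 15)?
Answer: 1218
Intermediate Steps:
84*(A(-11, -2) + 15) = 84*(1/(-2) + 15) = 84*(-½ + 15) = 84*(29/2) = 1218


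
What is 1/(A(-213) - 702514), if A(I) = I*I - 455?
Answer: -1/657600 ≈ -1.5207e-6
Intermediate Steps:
A(I) = -455 + I² (A(I) = I² - 455 = -455 + I²)
1/(A(-213) - 702514) = 1/((-455 + (-213)²) - 702514) = 1/((-455 + 45369) - 702514) = 1/(44914 - 702514) = 1/(-657600) = -1/657600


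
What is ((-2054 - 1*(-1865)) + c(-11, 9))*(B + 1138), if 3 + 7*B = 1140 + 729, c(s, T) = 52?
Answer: -1346984/7 ≈ -1.9243e+5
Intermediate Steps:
B = 1866/7 (B = -3/7 + (1140 + 729)/7 = -3/7 + (1/7)*1869 = -3/7 + 267 = 1866/7 ≈ 266.57)
((-2054 - 1*(-1865)) + c(-11, 9))*(B + 1138) = ((-2054 - 1*(-1865)) + 52)*(1866/7 + 1138) = ((-2054 + 1865) + 52)*(9832/7) = (-189 + 52)*(9832/7) = -137*9832/7 = -1346984/7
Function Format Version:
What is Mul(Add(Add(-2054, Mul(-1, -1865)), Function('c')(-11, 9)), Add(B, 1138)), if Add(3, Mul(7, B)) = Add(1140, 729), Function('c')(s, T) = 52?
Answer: Rational(-1346984, 7) ≈ -1.9243e+5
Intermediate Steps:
B = Rational(1866, 7) (B = Add(Rational(-3, 7), Mul(Rational(1, 7), Add(1140, 729))) = Add(Rational(-3, 7), Mul(Rational(1, 7), 1869)) = Add(Rational(-3, 7), 267) = Rational(1866, 7) ≈ 266.57)
Mul(Add(Add(-2054, Mul(-1, -1865)), Function('c')(-11, 9)), Add(B, 1138)) = Mul(Add(Add(-2054, Mul(-1, -1865)), 52), Add(Rational(1866, 7), 1138)) = Mul(Add(Add(-2054, 1865), 52), Rational(9832, 7)) = Mul(Add(-189, 52), Rational(9832, 7)) = Mul(-137, Rational(9832, 7)) = Rational(-1346984, 7)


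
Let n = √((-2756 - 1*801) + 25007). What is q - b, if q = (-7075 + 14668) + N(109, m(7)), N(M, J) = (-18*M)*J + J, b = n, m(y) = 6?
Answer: -4173 - 5*√858 ≈ -4319.5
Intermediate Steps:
n = 5*√858 (n = √((-2756 - 801) + 25007) = √(-3557 + 25007) = √21450 = 5*√858 ≈ 146.46)
b = 5*√858 ≈ 146.46
N(M, J) = J - 18*J*M (N(M, J) = -18*J*M + J = J - 18*J*M)
q = -4173 (q = (-7075 + 14668) + 6*(1 - 18*109) = 7593 + 6*(1 - 1962) = 7593 + 6*(-1961) = 7593 - 11766 = -4173)
q - b = -4173 - 5*√858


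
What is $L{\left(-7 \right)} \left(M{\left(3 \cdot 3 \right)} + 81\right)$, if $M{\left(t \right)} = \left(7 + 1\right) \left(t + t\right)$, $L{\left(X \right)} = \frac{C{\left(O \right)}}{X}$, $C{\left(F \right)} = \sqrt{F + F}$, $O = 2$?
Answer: $- \frac{450}{7} \approx -64.286$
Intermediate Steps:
$C{\left(F \right)} = \sqrt{2} \sqrt{F}$ ($C{\left(F \right)} = \sqrt{2 F} = \sqrt{2} \sqrt{F}$)
$L{\left(X \right)} = \frac{2}{X}$ ($L{\left(X \right)} = \frac{\sqrt{2} \sqrt{2}}{X} = \frac{2}{X}$)
$M{\left(t \right)} = 16 t$ ($M{\left(t \right)} = 8 \cdot 2 t = 16 t$)
$L{\left(-7 \right)} \left(M{\left(3 \cdot 3 \right)} + 81\right) = \frac{2}{-7} \left(16 \cdot 3 \cdot 3 + 81\right) = 2 \left(- \frac{1}{7}\right) \left(16 \cdot 9 + 81\right) = - \frac{2 \left(144 + 81\right)}{7} = \left(- \frac{2}{7}\right) 225 = - \frac{450}{7}$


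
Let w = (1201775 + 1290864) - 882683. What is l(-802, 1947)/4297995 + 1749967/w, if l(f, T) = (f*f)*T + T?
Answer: 14990382701335/51256169172 ≈ 292.46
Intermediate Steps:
l(f, T) = T + T*f**2 (l(f, T) = f**2*T + T = T*f**2 + T = T + T*f**2)
w = 1609956 (w = 2492639 - 882683 = 1609956)
l(-802, 1947)/4297995 + 1749967/w = (1947*(1 + (-802)**2))/4297995 + 1749967/1609956 = (1947*(1 + 643204))*(1/4297995) + 1749967*(1/1609956) = (1947*643205)*(1/4297995) + 1749967/1609956 = 1252320135*(1/4297995) + 1749967/1609956 = 83488009/286533 + 1749967/1609956 = 14990382701335/51256169172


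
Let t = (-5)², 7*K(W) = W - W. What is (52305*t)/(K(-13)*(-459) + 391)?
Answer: 1307625/391 ≈ 3344.3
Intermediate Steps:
K(W) = 0 (K(W) = (W - W)/7 = (⅐)*0 = 0)
t = 25
(52305*t)/(K(-13)*(-459) + 391) = (52305*25)/(0*(-459) + 391) = 1307625/(0 + 391) = 1307625/391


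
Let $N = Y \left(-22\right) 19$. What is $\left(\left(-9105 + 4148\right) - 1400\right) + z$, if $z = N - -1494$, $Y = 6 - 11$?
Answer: $-2773$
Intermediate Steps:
$Y = -5$
$N = 2090$ ($N = \left(-5\right) \left(-22\right) 19 = 110 \cdot 19 = 2090$)
$z = 3584$ ($z = 2090 - -1494 = 2090 + 1494 = 3584$)
$\left(\left(-9105 + 4148\right) - 1400\right) + z = \left(\left(-9105 + 4148\right) - 1400\right) + 3584 = \left(-4957 - 1400\right) + 3584 = -6357 + 3584 = -2773$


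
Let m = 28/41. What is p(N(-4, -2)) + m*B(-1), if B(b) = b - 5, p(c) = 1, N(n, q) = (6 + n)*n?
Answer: -127/41 ≈ -3.0976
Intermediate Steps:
N(n, q) = n*(6 + n)
m = 28/41 (m = 28*(1/41) = 28/41 ≈ 0.68293)
B(b) = -5 + b
p(N(-4, -2)) + m*B(-1) = 1 + 28*(-5 - 1)/41 = 1 + (28/41)*(-6) = 1 - 168/41 = -127/41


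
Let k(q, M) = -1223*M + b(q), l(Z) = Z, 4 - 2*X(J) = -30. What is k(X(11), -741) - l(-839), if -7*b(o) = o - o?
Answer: 907082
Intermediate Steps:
X(J) = 17 (X(J) = 2 - ½*(-30) = 2 + 15 = 17)
b(o) = 0 (b(o) = -(o - o)/7 = -⅐*0 = 0)
k(q, M) = -1223*M (k(q, M) = -1223*M + 0 = -1223*M)
k(X(11), -741) - l(-839) = -1223*(-741) - 1*(-839) = 906243 + 839 = 907082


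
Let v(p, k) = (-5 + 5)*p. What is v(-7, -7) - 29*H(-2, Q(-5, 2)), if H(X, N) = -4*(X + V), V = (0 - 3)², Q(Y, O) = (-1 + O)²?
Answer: 812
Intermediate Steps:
v(p, k) = 0 (v(p, k) = 0*p = 0)
V = 9 (V = (-3)² = 9)
H(X, N) = -36 - 4*X (H(X, N) = -4*(X + 9) = -4*(9 + X) = -36 - 4*X)
v(-7, -7) - 29*H(-2, Q(-5, 2)) = 0 - 29*(-36 - 4*(-2)) = 0 - 29*(-36 + 8) = 0 - 29*(-28) = 0 + 812 = 812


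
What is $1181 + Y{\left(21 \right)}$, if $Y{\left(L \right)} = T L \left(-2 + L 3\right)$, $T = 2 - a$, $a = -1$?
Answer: $5024$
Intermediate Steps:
$T = 3$ ($T = 2 - -1 = 2 + 1 = 3$)
$Y{\left(L \right)} = 3 L \left(-2 + 3 L\right)$ ($Y{\left(L \right)} = 3 L \left(-2 + L 3\right) = 3 L \left(-2 + 3 L\right)$)
$1181 + Y{\left(21 \right)} = 1181 + 3 \cdot 21 \left(-2 + 3 \cdot 21\right) = 1181 + 3 \cdot 21 \left(-2 + 63\right) = 1181 + 3 \cdot 21 \cdot 61 = 1181 + 3843 = 5024$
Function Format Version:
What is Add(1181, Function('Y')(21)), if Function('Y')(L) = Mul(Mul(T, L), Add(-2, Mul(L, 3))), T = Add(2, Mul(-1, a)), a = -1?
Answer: 5024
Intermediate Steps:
T = 3 (T = Add(2, Mul(-1, -1)) = Add(2, 1) = 3)
Function('Y')(L) = Mul(3, L, Add(-2, Mul(3, L))) (Function('Y')(L) = Mul(Mul(3, L), Add(-2, Mul(L, 3))) = Mul(Mul(3, L), Add(-2, Mul(3, L))) = Mul(3, L, Add(-2, Mul(3, L))))
Add(1181, Function('Y')(21)) = Add(1181, Mul(3, 21, Add(-2, Mul(3, 21)))) = Add(1181, Mul(3, 21, Add(-2, 63))) = Add(1181, Mul(3, 21, 61)) = Add(1181, 3843) = 5024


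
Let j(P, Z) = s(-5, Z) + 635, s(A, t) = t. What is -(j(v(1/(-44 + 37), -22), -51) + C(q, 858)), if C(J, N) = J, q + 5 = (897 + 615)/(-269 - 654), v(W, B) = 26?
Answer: -532905/923 ≈ -577.36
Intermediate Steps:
q = -6127/923 (q = -5 + (897 + 615)/(-269 - 654) = -5 + 1512/(-923) = -5 + 1512*(-1/923) = -5 - 1512/923 = -6127/923 ≈ -6.6381)
j(P, Z) = 635 + Z (j(P, Z) = Z + 635 = 635 + Z)
-(j(v(1/(-44 + 37), -22), -51) + C(q, 858)) = -((635 - 51) - 6127/923) = -(584 - 6127/923) = -1*532905/923 = -532905/923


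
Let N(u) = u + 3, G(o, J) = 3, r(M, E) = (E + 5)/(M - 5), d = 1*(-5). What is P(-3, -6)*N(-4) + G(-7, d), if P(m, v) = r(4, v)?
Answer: 2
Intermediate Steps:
d = -5
r(M, E) = (5 + E)/(-5 + M)
N(u) = 3 + u
P(m, v) = -5 - v (P(m, v) = (5 + v)/(-5 + 4) = (5 + v)/(-1) = -(5 + v) = -5 - v)
P(-3, -6)*N(-4) + G(-7, d) = (-5 - 1*(-6))*(3 - 4) + 3 = (-5 + 6)*(-1) + 3 = 1*(-1) + 3 = -1 + 3 = 2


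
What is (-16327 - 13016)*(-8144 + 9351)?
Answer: -35417001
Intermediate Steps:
(-16327 - 13016)*(-8144 + 9351) = -29343*1207 = -35417001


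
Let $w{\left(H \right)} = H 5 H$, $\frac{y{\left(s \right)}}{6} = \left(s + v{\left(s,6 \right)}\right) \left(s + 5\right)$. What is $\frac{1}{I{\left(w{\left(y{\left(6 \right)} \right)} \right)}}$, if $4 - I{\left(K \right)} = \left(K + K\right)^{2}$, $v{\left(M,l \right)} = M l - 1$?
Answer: $- \frac{1}{5361806897409596} \approx -1.865 \cdot 10^{-16}$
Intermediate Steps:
$v{\left(M,l \right)} = -1 + M l$
$y{\left(s \right)} = 6 \left(-1 + 7 s\right) \left(5 + s\right)$ ($y{\left(s \right)} = 6 \left(s + \left(-1 + s 6\right)\right) \left(s + 5\right) = 6 \left(s + \left(-1 + 6 s\right)\right) \left(5 + s\right) = 6 \left(-1 + 7 s\right) \left(5 + s\right)$)
$w{\left(H \right)} = 5 H^{2}$ ($w{\left(H \right)} = 5 H H = 5 H^{2}$)
$I{\left(K \right)} = 4 - 4 K^{2}$ ($I{\left(K \right)} = 4 - \left(K + K\right)^{2} = 4 - \left(2 K\right)^{2} = 4 - 4 K^{2}$)
$\frac{1}{I{\left(w{\left(y{\left(6 \right)} \right)} \right)}} = \frac{1}{4 - 4 \left(5 \left(-30 + 42 \cdot 6^{2} + 204 \cdot 6\right)^{2}\right)^{2}} = \frac{1}{4 - 4 \left(5 \left(-30 + 42 \cdot 36 + 1224\right)^{2}\right)^{2}} = \frac{1}{4 - 4 \left(5 \left(-30 + 1512 + 1224\right)^{2}\right)^{2}} = \frac{1}{4 - 4 \left(5 \cdot 2706^{2}\right)^{2}} = \frac{1}{4 - 4 \left(5 \cdot 7322436\right)^{2}} = \frac{1}{4 - 4 \cdot 36612180^{2}} = \frac{1}{4 - 5361806897409600} = \frac{1}{-5361806897409596} = - \frac{1}{5361806897409596}$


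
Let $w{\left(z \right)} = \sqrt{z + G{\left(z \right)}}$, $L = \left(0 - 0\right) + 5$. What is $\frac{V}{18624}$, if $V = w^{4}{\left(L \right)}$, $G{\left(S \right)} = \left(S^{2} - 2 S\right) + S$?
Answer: $\frac{625}{18624} \approx 0.033559$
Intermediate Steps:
$L = 5$ ($L = \left(0 + 0\right) + 5 = 0 + 5 = 5$)
$G{\left(S \right)} = S^{2} - S$
$w{\left(z \right)} = \sqrt{z + z \left(-1 + z\right)}$
$V = 625$ ($V = \left(\sqrt{5^{2}}\right)^{4} = \left(\sqrt{25}\right)^{4} = 5^{4} = 625$)
$\frac{V}{18624} = \frac{625}{18624}$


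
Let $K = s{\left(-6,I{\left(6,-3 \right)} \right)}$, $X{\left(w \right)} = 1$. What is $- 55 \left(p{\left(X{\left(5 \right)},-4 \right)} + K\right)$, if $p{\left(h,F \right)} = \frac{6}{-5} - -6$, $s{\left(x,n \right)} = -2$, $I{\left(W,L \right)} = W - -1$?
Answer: $-154$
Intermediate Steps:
$I{\left(W,L \right)} = 1 + W$ ($I{\left(W,L \right)} = W + 1 = 1 + W$)
$p{\left(h,F \right)} = \frac{24}{5}$ ($p{\left(h,F \right)} = 6 \left(- \frac{1}{5}\right) + 6 = - \frac{6}{5} + 6 = \frac{24}{5}$)
$K = -2$
$- 55 \left(p{\left(X{\left(5 \right)},-4 \right)} + K\right) = - 55 \left(\frac{24}{5} - 2\right) = \left(-55\right) \frac{14}{5} = -154$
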